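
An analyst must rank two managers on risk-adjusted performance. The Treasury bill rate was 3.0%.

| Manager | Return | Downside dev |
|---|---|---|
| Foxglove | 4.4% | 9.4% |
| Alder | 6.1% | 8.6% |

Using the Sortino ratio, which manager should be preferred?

Alder

Foxglove: Sortino ratio = (4.4% − 3.0%) / 9.4% = 0.149
Alder: Sortino ratio = (6.1% − 3.0%) / 8.6% = 0.360
Highest: Alder (0.360).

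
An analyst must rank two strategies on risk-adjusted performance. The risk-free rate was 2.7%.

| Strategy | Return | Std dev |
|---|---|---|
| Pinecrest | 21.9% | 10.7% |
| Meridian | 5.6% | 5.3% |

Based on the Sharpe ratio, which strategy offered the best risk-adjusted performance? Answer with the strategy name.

Pinecrest: Sharpe ratio = (21.9% − 2.7%) / 10.7% = 1.794
Meridian: Sharpe ratio = (5.6% − 2.7%) / 5.3% = 0.547
Highest: Pinecrest (1.794).

Pinecrest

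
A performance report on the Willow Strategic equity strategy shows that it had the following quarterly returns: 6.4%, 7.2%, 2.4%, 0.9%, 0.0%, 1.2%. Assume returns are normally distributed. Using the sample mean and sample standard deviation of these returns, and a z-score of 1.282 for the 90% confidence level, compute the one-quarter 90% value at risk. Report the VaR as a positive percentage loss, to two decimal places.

0.88

Mean return r̄ = 18.10 / 6 = 3.0167%
Sample σ = √[Σ(r − r̄)² / 5] = √[46.2083 / 5] = √9.2417 = 3.0400%
VaR = −(r̄ − z·σ) = −(3.0167 − 1.282 × 3.0400) = −(-0.8806) = 0.8806%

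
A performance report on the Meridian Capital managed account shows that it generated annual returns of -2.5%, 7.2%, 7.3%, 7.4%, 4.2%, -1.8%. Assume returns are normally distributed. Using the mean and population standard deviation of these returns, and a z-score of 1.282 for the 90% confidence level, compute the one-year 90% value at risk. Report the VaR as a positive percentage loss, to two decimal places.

r̄ = (-2.5 + 7.2 + 7.3 + 7.4 + 4.2 − 1.8) / 6 = 3.6333%
Σ(r − r̄)² = (-2.5 − 3.6333)² + (7.2 − 3.6333)² + … = 107.8133
σ = √[107.8133 / 6] = 4.2390%
VaR = −(r̄ − z·σ) = −(3.6333 − 1.282 × 4.2390) = −(-1.8011) = 1.8011%

1.80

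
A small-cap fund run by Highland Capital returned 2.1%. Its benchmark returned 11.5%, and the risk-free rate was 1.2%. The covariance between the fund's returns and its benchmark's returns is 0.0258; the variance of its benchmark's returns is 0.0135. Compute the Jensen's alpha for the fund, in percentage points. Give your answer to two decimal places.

-18.78

β = Cov / Var = 0.0258 / 0.0135 = 1.9111
E[R] = Rf + β(Rm − Rf) = 1.2% + 1.9111 × (11.5% − 1.2%) = 20.8843%
α = Rp − E[R] = 2.1% − 20.8843% = -18.7843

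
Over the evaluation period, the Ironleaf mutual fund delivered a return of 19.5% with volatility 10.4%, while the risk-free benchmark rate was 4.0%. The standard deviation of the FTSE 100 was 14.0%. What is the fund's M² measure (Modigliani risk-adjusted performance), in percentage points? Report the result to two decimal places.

Sharpe = (Rp − Rf) / σp = (19.5% − 4.0%) / 10.4% = 1.4904
M² = Rf + Sharpe × σm = 4.0% + 1.4904 × 14.0% = 24.8656%

24.87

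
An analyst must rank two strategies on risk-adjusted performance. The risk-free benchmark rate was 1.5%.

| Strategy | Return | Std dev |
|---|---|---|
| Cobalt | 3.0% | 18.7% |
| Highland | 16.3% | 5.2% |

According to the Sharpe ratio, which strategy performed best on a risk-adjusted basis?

Highland

Cobalt: Sharpe ratio = (3.0% − 1.5%) / 18.7% = 0.080
Highland: Sharpe ratio = (16.3% − 1.5%) / 5.2% = 2.846
Highest: Highland (2.846).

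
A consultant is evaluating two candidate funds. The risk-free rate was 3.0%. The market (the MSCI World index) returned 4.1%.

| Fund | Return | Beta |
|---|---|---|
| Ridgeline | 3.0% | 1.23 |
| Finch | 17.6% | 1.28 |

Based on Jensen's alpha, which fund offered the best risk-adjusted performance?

Finch

Ridgeline: α = 3.0% − [3.0% + 1.23 × (4.1% − 3.0%)] = -1.353
Finch: α = 17.6% − [3.0% + 1.28 × (4.1% − 3.0%)] = 13.192
Highest: Finch (13.192).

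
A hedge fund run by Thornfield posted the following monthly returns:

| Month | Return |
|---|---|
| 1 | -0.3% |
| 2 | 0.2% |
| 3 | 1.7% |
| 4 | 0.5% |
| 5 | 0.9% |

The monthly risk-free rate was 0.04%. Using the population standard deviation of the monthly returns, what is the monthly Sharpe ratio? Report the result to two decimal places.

μ = (-0.3 + 0.2 + 1.7 + 0.5 + 0.9) / 5 = 0.6000%
Σ(r − μ)² = 2.2800; population σ = √(2.2800/5) = 0.6753%
Sharpe = (μ − rf) / σ = (0.6000 − 0.04) / 0.6753 = 0.5600 / 0.6753 = 0.8293

0.83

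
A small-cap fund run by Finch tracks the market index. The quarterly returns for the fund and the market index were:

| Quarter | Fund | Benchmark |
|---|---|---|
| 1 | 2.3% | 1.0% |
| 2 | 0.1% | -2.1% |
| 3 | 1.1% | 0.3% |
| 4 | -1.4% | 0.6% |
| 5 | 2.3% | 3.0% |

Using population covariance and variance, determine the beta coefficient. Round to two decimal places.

0.45

r̄p = 0.8800%,  r̄m = 0.5600%
Cov = Σ(rp − r̄p)(rm − r̄m) / 5 = 1.2032
Var(rm) = Σ(rm − r̄m)² / 5 = 2.6584
β = Cov / Var = 1.2032 / 2.6584 = 0.4526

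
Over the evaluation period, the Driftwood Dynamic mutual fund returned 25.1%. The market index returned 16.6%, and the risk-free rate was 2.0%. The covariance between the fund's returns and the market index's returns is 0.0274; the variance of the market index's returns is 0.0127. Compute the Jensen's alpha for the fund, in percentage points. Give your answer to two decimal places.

β = Cov / Var = 0.0274 / 0.0127 = 2.1575
E[R] = Rf + β(Rm − Rf) = 2.0% + 2.1575 × (16.6% − 2.0%) = 33.4995%
α = Rp − E[R] = 25.1% − 33.4995% = -8.3995

-8.40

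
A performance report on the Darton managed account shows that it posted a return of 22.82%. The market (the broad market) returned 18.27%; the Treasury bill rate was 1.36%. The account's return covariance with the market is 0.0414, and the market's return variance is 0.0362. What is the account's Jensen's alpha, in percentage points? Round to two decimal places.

2.12

β = Cov / Var = 0.0414 / 0.0362 = 1.1436
E[R] = Rf + β(Rm − Rf) = 1.36% + 1.1436 × (18.27% − 1.36%) = 20.6983%
α = Rp − E[R] = 22.82% − 20.6983% = 2.1217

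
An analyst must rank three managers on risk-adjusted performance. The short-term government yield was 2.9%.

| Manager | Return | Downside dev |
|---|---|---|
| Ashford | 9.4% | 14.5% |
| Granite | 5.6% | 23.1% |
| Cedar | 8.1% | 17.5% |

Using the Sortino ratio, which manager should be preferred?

Ashford: Sortino ratio = (9.4% − 2.9%) / 14.5% = 0.448
Granite: Sortino ratio = (5.6% − 2.9%) / 23.1% = 0.117
Cedar: Sortino ratio = (8.1% − 2.9%) / 17.5% = 0.297
Highest: Ashford (0.448).

Ashford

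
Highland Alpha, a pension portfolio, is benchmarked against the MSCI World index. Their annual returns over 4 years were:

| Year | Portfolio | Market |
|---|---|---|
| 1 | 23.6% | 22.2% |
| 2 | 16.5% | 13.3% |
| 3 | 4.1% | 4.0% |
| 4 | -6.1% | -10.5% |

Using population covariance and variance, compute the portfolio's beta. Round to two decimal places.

0.93

r̄p = 9.5250%,  r̄m = 7.2500%
Cov = Σ(rp − r̄p)(rm − r̄m) / 4 = 136.8988
Var(rm) = Σ(rm − r̄m)² / 4 = 146.4325
β = Cov / Var = 136.8988 / 146.4325 = 0.9349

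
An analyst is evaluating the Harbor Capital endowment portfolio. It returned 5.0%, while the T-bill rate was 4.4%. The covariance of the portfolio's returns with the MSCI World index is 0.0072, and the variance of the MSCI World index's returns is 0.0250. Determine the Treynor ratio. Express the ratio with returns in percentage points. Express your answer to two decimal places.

2.08

β = Cov / Var = 0.0072 / 0.0250 = 0.2880
Treynor = (Rp − Rf) / β = (5.0% − 4.4%) / 0.2880 = 0.60 / 0.2880 = 2.0833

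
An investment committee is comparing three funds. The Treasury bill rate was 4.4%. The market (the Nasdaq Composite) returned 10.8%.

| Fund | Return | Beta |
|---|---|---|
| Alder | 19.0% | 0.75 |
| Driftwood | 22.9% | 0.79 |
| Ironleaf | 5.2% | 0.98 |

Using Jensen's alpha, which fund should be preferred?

Driftwood

Alder: α = 19.0% − [4.4% + 0.75 × (10.8% − 4.4%)] = 9.800
Driftwood: α = 22.9% − [4.4% + 0.79 × (10.8% − 4.4%)] = 13.444
Ironleaf: α = 5.2% − [4.4% + 0.98 × (10.8% − 4.4%)] = -5.472
Highest: Driftwood (13.444).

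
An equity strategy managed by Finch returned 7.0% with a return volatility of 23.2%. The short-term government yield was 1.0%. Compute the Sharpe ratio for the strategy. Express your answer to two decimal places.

Sharpe = (Rp − Rf) / σp = (7.0% − 1.0%) / 23.2% = 6.00% / 23.2% = 0.2586

0.26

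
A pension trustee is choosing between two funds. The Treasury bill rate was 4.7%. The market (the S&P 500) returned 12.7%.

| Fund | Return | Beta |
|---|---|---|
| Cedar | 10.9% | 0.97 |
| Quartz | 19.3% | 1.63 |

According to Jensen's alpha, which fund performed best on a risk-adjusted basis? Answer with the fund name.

Quartz

Cedar: α = 10.9% − [4.7% + 0.97 × (12.7% − 4.7%)] = -1.560
Quartz: α = 19.3% − [4.7% + 1.63 × (12.7% − 4.7%)] = 1.560
Highest: Quartz (1.560).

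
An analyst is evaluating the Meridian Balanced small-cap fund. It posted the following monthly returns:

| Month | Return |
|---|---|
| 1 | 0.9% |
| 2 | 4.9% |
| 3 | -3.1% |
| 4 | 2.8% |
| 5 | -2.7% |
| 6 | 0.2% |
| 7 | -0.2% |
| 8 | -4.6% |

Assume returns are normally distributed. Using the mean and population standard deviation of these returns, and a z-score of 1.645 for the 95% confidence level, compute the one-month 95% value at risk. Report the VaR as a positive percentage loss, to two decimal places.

5.10

r̄ = (0.9 + 4.9 − 3.1 + 2.8 − 2.7 + 0.2 − 0.2 − 4.6) / 8 = -1.80 / 8 = -0.2250%
Σ(r − r̄)² = (0.9 − (-0.2250))² + (4.9 − (-0.2250))² + … = 70.3950
population σ = √(70.3950 / 8) = √8.7994 = 2.9664%
VaR = −(r̄ − z·σ) = −(-0.2250 − 1.645 × 2.9664) = −(-5.1047) = 5.1047%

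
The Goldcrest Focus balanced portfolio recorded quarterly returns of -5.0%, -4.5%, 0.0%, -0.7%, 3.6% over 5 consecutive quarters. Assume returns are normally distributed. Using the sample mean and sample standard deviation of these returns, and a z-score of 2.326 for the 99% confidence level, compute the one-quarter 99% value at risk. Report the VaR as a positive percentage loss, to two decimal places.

9.54

μ = (-5 − 4.5 + 0 − 0.7 + 3.6) / 5 = -1.3200%
Sample std dev = √[49.9880 / 4] = 3.5351%
VaR = −(μ − z·σ) = −(-1.3200 − 2.326 × 3.5351) = −(-9.5426) = 9.5426%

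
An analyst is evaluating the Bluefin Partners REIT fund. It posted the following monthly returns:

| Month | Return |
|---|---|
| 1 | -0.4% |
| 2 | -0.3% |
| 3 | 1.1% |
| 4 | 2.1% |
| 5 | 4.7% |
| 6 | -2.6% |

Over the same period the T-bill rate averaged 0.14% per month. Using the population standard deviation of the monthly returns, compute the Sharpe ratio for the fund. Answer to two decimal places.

μ = (-0.4 − 0.3 + 1.1 + 2.1 + 4.7 − 2.6) / 6 = 0.7667%
Population σ = √[Σ(r − μ)² / 6] = √[31.1933 / 6] = √5.1989 = 2.2801%
Sharpe = (μ − rf) / σ = (0.7667 − 0.14) / 2.2801 = 0.6267 / 2.2801 = 0.2749

0.27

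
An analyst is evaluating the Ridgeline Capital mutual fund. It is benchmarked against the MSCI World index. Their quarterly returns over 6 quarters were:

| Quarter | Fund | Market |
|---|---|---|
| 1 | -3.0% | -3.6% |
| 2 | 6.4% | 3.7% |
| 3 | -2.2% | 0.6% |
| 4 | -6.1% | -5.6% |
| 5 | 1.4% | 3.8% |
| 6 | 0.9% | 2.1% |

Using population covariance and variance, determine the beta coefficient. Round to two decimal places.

0.97

r̄p = -0.4333%,  r̄m = 0.1667%
Cov = Σ(rp − r̄p)(rm − r̄m) / 6 = 12.4939
Var(rm) = Σ(rm − r̄m)² / 6 = 12.8422
β = Cov / Var = 12.4939 / 12.8422 = 0.9729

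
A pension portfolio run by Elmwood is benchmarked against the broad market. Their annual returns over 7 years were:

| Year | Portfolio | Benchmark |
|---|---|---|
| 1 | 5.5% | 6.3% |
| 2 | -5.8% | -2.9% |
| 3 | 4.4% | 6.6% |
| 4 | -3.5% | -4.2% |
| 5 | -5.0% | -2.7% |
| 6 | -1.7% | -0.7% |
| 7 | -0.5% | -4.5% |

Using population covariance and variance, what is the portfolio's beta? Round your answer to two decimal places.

r̄p = -0.9429%,  r̄m = -0.3000%
Cov = Σ(rp − r̄p)(rm − r̄m) / 7 = 15.7386
Var(rm) = Σ(rm − r̄m)² / 7 = 19.5286
β = Cov / Var = 15.7386 / 19.5286 = 0.8059

0.81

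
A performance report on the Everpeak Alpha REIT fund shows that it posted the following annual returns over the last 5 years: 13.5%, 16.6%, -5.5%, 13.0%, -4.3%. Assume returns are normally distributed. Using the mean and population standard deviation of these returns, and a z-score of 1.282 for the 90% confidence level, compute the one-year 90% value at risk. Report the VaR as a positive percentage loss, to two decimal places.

5.55

μ = (13.5 + 16.6 − 5.5 + 13 − 4.3) / 5 = 33.30 / 5 = 6.6600%
Σ(r − μ)² = (13.5 − 6.6600)² + (16.6 − 6.6600)² + … = 453.7720
σ = √[453.7720 / 5] = 9.5265%
VaR = −(μ − z·σ) = −(6.6600 − 1.282 × 9.5265) = −(-5.5530) = 5.5530%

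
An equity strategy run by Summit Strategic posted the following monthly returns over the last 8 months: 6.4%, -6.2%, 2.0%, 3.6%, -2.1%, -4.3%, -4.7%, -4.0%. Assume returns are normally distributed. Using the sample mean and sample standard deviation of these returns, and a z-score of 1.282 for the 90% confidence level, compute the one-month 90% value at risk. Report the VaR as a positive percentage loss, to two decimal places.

7.03

μ = (6.4 − 6.2 + 2 + 3.6 − 2.1 − 4.3 − 4.7 − 4) / 8 = -9.30 / 8 = -1.1625%
Σ(r − μ)² = (6.4 − (-1.1625))² + (-6.2 − (-1.1625))² + (2 − (-1.1625))² + … = 146.5388
σ = √[146.5388 / 7] = 4.5754%
VaR = −(μ − z·σ) = −(-1.1625 − 1.282 × 4.5754) = −(-7.0282) = 7.0282%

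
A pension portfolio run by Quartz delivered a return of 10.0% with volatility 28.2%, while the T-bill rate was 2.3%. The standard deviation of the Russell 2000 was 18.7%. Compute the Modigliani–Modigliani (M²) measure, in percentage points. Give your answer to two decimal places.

Sharpe = (Rp − Rf) / σp = (10.0% − 2.3%) / 28.2% = 0.2730
M² = Rf + Sharpe × σm = 2.3% + 0.2730 × 18.7% = 7.4051%

7.41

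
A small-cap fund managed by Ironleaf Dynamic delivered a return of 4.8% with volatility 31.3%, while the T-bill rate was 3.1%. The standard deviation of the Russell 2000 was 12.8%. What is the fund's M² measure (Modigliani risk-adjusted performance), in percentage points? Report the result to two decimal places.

3.80

Sharpe = (Rp − Rf) / σp = (4.8% − 3.1%) / 31.3% = 0.0543
M² = Rf + Sharpe × σm = 3.1% + 0.0543 × 12.8% = 3.7950%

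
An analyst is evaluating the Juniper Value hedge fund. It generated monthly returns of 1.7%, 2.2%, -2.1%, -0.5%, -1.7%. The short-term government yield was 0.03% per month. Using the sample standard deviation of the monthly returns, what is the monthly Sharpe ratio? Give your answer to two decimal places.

r̄ = (1.7 + 2.2 − 2.1 − 0.5 − 1.7) / 5 = -0.0800%
Σ(r − r̄)² = 15.2480; sample σ = √(15.2480/4) = 1.9524%
Sharpe = (r̄ − rf) / σ = (-0.0800 − 0.03) / 1.9524 = -0.1100 / 1.9524 = -0.0563

-0.06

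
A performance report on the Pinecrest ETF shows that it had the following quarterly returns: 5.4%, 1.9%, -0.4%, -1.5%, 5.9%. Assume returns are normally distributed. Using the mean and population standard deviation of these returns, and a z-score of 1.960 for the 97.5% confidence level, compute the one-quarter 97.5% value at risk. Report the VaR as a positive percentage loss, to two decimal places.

3.58

r̄ = (5.4 + 1.9 − 0.4 − 1.5 + 5.9) / 5 = 2.2600%
Population σ = √[Σ(r − r̄)² / 5] = √[44.4520 / 5] = √8.8904 = 2.9817%
VaR = −(r̄ − z·σ) = −(2.2600 − 1.960 × 2.9817) = −(-3.5841) = 3.5841%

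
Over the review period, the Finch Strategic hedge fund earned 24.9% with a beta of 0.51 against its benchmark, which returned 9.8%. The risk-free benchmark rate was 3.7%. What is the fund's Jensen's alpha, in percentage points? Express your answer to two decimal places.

CAPM expected return = Rf + β(Rm − Rf) = 3.7% + 0.51 × (9.8% − 3.7%) = 3.7 + 0.51 × 6.10 = 6.8110%
Jensen's α = Rp − E[R] = 24.9% − 6.8110% = 18.0890

18.09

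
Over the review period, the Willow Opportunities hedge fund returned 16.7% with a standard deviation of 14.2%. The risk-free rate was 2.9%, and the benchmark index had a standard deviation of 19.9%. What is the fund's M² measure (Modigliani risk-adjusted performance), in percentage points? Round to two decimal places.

Sharpe = (Rp − Rf) / σp = (16.7% − 2.9%) / 14.2% = 0.9718
M² = Rf + Sharpe × σm = 2.9% + 0.9718 × 19.9% = 22.2388%

22.24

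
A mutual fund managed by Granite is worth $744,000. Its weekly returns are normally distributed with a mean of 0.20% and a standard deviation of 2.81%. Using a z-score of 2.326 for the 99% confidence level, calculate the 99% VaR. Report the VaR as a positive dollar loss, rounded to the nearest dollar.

Return at the 99% tail: μ − z·σ = 0.20% − 2.326 × 2.81% = 0.2 − 6.53606 = -6.33606%
VaR = −(-6.33606%) × $744,000 = 6.33606% × $744,000 = $47,140

$47,140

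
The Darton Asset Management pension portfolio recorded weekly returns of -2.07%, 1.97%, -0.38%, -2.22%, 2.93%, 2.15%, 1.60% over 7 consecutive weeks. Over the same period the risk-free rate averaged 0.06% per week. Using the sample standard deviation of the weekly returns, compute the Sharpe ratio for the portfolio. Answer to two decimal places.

Mean return r̄ = 3.980 / 7 = 0.5686%
Σ(r − r̄)² = 26.7431; sample σ = √(26.7431/6) = 2.1112%
Sharpe = (r̄ − rf) / σ = (0.5686 − 0.06) / 2.1112 = 0.5086 / 2.1112 = 0.2409

0.24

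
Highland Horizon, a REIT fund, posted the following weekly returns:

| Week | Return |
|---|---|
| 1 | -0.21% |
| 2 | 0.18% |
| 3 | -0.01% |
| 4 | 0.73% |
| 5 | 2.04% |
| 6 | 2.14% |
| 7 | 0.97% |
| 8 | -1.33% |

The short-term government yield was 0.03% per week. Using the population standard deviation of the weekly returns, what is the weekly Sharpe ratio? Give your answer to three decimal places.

0.489

r̄ = (-0.21 + 0.18 − 0.01 + 0.73 + 2.04 + 2.14 + 0.97 − 1.33) / 8 = 0.5638%
Σ(r − r̄)² = 9.5180; population σ = √(9.5180/8) = 1.0908%
Sharpe = (r̄ − rf) / σ = (0.5638 − 0.03) / 1.0908 = 0.5338 / 1.0908 = 0.4894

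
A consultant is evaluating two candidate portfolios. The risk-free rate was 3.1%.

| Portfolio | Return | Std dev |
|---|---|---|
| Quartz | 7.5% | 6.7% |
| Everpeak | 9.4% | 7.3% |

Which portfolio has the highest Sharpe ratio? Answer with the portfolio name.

Quartz: Sharpe ratio = (7.5% − 3.1%) / 6.7% = 0.657
Everpeak: Sharpe ratio = (9.4% − 3.1%) / 7.3% = 0.863
Highest: Everpeak (0.863).

Everpeak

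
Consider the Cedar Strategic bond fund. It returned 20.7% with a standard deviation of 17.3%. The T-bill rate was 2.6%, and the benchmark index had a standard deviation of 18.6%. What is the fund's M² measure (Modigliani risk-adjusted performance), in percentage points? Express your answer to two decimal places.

Sharpe = (Rp − Rf) / σp = (20.7% − 2.6%) / 17.3% = 1.0462
M² = Rf + Sharpe × σm = 2.6% + 1.0462 × 18.6% = 22.0593%

22.06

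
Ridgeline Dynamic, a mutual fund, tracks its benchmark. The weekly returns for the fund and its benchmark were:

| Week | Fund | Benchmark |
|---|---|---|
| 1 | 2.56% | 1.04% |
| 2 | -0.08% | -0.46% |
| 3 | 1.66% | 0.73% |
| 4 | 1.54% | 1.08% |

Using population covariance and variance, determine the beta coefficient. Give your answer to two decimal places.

1.39

r̄p = 1.4200%,  r̄m = 0.5975%
Cov = Σ(rp − r̄p)(rm − r̄m) / 4 = 0.5451
Var(rm) = Σ(rm − r̄m)² / 4 = 0.3911
β = Cov / Var = 0.5451 / 0.3911 = 1.3938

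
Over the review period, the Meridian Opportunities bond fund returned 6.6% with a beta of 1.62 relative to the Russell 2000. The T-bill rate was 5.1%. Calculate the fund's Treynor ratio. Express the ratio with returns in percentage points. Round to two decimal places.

Treynor = (Rp − Rf) / β = (6.6% − 5.1%) / 1.62 = 1.50 / 1.62 = 0.9259

0.93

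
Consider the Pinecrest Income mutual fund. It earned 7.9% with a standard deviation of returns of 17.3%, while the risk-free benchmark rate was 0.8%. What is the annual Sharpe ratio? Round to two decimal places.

0.41

Sharpe = (Rp − Rf) / σp = (7.9% − 0.8%) / 17.3% = 7.10% / 17.3% = 0.4104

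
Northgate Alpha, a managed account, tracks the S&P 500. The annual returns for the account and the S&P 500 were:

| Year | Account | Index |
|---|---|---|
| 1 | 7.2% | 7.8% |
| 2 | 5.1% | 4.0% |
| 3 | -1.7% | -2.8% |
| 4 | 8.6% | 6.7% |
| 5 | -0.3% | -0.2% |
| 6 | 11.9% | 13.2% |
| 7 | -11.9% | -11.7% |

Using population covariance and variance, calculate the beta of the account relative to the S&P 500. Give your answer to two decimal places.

r̄p = 2.7000%,  r̄m = 2.4286%
Cov = Σ(rp − r̄p)(rm − r̄m) / 7 = 55.6300
Var(rm) = Σ(rm − r̄m)² / 7 = 57.0649
β = Cov / Var = 55.6300 / 57.0649 = 0.9749

0.97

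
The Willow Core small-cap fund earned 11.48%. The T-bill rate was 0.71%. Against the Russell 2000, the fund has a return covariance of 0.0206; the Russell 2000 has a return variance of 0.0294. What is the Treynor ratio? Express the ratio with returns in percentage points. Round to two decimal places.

β = Cov / Var = 0.0206 / 0.0294 = 0.7007
Treynor = (Rp − Rf) / β = (11.48% − 0.71%) / 0.7007 = 10.77 / 0.7007 = 15.3703

15.37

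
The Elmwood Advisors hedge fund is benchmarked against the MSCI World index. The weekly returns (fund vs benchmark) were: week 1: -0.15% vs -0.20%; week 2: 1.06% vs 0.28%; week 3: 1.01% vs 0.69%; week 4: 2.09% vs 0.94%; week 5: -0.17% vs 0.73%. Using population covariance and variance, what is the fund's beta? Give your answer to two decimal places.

1.21

r̄p = 0.7680%,  r̄m = 0.4880%
Cov = Σ(rp − r̄p)(rm − r̄m) / 5 = 0.1981
Var(rm) = Σ(rm − r̄m)² / 5 = 0.1641
β = Cov / Var = 0.1981 / 0.1641 = 1.2072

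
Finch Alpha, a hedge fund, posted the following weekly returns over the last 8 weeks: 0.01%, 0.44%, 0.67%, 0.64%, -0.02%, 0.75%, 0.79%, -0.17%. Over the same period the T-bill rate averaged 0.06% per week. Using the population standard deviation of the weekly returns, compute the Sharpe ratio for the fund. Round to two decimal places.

0.90

μ = (0.01 + 0.44 + 0.67 + 0.64 − 0.02 + 0.75 + 0.79 − 0.17) / 8 = 0.3888%
Population std dev = √[1.0591 / 8] = 0.3639%
Sharpe = (μ − rf) / σ = (0.3888 − 0.06) / 0.3639 = 0.3288 / 0.3639 = 0.9035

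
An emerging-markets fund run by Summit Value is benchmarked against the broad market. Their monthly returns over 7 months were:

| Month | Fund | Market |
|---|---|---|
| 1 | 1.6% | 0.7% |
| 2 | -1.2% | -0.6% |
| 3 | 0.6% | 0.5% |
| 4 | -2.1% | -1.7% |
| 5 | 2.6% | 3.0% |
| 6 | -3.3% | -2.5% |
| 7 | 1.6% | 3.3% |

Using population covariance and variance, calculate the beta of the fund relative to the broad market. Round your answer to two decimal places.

r̄p = -0.0286%,  r̄m = 0.3857%
Cov = Σ(rp − r̄p)(rm − r̄m) / 7 = 3.8739
Var(rm) = Σ(rm − r̄m)² / 7 = 4.1555
β = Cov / Var = 3.8739 / 4.1555 = 0.9322

0.93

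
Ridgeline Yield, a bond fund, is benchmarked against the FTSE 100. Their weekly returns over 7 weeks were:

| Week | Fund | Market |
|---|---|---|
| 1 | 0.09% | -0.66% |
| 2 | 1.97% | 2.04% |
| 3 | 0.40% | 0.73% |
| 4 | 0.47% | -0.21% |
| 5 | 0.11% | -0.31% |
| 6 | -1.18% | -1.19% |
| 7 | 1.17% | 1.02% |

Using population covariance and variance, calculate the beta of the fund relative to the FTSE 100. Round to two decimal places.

0.82

r̄p = 0.4329%,  r̄m = 0.2029%
Cov = Σ(rp − r̄p)(rm − r̄m) / 7 = 0.8716
Var(rm) = Σ(rm − r̄m)² / 7 = 1.0627
β = Cov / Var = 0.8716 / 1.0627 = 0.8202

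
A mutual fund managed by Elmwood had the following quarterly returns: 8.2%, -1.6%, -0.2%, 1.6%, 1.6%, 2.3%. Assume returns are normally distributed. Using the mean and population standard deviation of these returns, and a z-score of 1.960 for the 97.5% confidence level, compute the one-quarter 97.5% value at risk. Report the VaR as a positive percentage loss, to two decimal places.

r̄ = (8.2 − 1.6 − 0.2 + 1.6 + 1.6 + 2.3) / 6 = 11.90 / 6 = 1.9833%
Σ(r − r̄)² = 56.6483; population σ = √(56.6483/6) = 3.0727%
VaR = −(r̄ − z·σ) = −(1.9833 − 1.960 × 3.0727) = −(-4.0392) = 4.0392%

4.04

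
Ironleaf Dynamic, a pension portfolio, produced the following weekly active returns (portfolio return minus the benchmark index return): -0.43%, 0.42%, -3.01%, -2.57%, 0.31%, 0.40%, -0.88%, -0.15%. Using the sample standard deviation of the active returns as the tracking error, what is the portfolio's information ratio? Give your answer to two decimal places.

r̄ = (-0.43 + 0.42 − 3.01 − 2.57 + 0.31 + 0.4 − 0.88 − 0.15) / 8 = -5.910 / 8 = -0.7388%
Σ(r − r̄)² = (-0.43 − (-0.7388))² + (0.42 − (-0.7388))² + … = 12.7133
σ = √[12.7133 / 7] = 1.3477%
IR = r̄ / tracking error = -0.7388 / 1.3477 = -0.5482

-0.55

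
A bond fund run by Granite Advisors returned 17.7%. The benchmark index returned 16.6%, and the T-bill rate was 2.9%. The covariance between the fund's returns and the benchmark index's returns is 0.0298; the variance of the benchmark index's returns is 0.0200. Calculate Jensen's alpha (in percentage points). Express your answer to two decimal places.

β = Cov / Var = 0.0298 / 0.0200 = 1.4900
E[R] = Rf + β(Rm − Rf) = 2.9% + 1.4900 × (16.6% − 2.9%) = 23.3130%
α = Rp − E[R] = 17.7% − 23.3130% = -5.6130

-5.61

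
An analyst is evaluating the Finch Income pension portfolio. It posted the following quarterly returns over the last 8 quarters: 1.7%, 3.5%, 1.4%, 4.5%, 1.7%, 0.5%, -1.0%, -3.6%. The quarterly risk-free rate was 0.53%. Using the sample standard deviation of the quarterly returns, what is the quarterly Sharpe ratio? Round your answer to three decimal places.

μ = (1.7 + 3.5 + 1.4 + 4.5 + 1.7 + 0.5 − 1 − 3.6) / 8 = 1.0875%
Σ(r − μ)² = 44.9888; sample σ = √(44.9888/7) = 2.5351%
Sharpe = (μ − rf) / σ = (1.0875 − 0.53) / 2.5351 = 0.5575 / 2.5351 = 0.2199

0.220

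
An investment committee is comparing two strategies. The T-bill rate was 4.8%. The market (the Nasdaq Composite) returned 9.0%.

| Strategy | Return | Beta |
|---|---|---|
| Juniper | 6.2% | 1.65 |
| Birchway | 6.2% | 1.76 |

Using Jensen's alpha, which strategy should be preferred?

Juniper: α = 6.2% − [4.8% + 1.65 × (9.0% − 4.8%)] = -5.530
Birchway: α = 6.2% − [4.8% + 1.76 × (9.0% − 4.8%)] = -5.992
Highest: Juniper (-5.530).

Juniper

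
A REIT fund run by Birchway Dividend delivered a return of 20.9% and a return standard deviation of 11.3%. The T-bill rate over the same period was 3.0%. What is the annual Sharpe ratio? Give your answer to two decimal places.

Sharpe = (Rp − Rf) / σp = (20.9% − 3.0%) / 11.3% = 17.90% / 11.3% = 1.5841

1.58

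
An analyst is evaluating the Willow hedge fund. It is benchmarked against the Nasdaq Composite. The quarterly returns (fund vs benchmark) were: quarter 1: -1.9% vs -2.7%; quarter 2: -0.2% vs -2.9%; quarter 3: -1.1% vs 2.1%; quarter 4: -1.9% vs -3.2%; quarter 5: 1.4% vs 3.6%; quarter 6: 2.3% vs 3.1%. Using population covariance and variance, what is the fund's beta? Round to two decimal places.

0.41

r̄p = -0.2333%,  r̄m = 0.0000%
Cov = Σ(rp − r̄p)(rm − r̄m) / 6 = 3.6083
Var(rm) = Σ(rm − r̄m)² / 6 = 8.8200
β = Cov / Var = 3.6083 / 8.8200 = 0.4091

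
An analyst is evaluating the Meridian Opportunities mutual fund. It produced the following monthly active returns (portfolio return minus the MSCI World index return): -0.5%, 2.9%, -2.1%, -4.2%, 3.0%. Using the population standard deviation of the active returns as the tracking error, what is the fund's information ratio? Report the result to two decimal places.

r̄ = (-0.5 + 2.9 − 2.1 − 4.2 + 3) / 5 = -0.90 / 5 = -0.1800%
Σ(r − r̄)² = 39.5480; population σ = √(39.5480/5) = 2.8124%
IR = r̄ / tracking error = -0.1800 / 2.8124 = -0.0640

-0.06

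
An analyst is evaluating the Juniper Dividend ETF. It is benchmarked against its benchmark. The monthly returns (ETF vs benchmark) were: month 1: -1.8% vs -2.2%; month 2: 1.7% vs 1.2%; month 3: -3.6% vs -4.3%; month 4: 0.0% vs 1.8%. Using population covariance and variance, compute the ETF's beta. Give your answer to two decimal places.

r̄p = -0.9250%,  r̄m = -0.8750%
Cov = Σ(rp − r̄p)(rm − r̄m) / 4 = 4.5606
Var(rm) = Σ(rm − r̄m)² / 4 = 6.2369
β = Cov / Var = 4.5606 / 6.2369 = 0.7312

0.73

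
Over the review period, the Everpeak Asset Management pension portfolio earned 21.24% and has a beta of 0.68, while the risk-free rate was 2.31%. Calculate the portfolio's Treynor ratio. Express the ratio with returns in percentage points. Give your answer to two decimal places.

Treynor = (Rp − Rf) / β = (21.24% − 2.31%) / 0.68 = 18.93 / 0.68 = 27.8382

27.84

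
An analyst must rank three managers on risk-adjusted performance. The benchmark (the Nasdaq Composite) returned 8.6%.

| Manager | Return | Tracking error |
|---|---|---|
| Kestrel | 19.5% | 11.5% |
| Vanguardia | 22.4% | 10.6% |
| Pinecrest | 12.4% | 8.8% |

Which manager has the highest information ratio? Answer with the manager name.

Vanguardia

Kestrel: IR = (19.5% − 8.6%) / 11.5% = 0.948
Vanguardia: IR = (22.4% − 8.6%) / 10.6% = 1.302
Pinecrest: IR = (12.4% − 8.6%) / 8.8% = 0.432
Highest: Vanguardia (1.302).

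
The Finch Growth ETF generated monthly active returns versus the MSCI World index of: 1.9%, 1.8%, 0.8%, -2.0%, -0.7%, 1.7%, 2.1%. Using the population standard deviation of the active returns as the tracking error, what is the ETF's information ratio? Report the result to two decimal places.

0.55

r̄ = (1.9 + 1.8 + 0.8 − 2 − 0.7 + 1.7 + 2.1) / 7 = 0.8000%
Σ(r − r̄)² = (1.9 − 0.8000)² + (1.8 − 0.8000)² + … = 14.8000
population σ = √(14.8000 / 7) = √2.1143 = 1.4541%
IR = r̄ / tracking error = 0.8000 / 1.4541 = 0.5502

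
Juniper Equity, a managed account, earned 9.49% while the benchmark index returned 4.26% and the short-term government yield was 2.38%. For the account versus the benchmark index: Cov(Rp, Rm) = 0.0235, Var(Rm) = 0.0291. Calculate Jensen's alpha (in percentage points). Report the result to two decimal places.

β = Cov / Var = 0.0235 / 0.0291 = 0.8076
E[R] = Rf + β(Rm − Rf) = 2.38% + 0.8076 × (4.26% − 2.38%) = 3.8983%
α = Rp − E[R] = 9.49% − 3.8983% = 5.5917

5.59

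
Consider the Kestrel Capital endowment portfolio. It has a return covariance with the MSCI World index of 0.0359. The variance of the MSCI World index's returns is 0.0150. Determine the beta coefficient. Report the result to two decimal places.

β = Cov(Rp, Rm) / Var(Rm) = 0.0359 / 0.0150 = 2.3933

2.39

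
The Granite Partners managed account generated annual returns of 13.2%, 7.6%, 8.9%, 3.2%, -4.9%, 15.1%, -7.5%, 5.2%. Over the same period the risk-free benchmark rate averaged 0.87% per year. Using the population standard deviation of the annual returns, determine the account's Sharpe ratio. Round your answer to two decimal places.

0.56

r̄ = (13.2 + 7.6 + 8.9 + 3.2 − 4.9 + 15.1 − 7.5 + 5.2) / 8 = 40.80 / 8 = 5.1000%
Σ(r − r̄)² = (13.2 − 5.1000)² + (7.6 − 5.1000)² + (8.9 − 5.1000)² + … = 448.6800
population σ = √(448.6800 / 8) = √56.0850 = 7.4890%
Sharpe = (r̄ − rf) / σ = (5.1000 − 0.87) / 7.4890 = 4.2300 / 7.4890 = 0.5648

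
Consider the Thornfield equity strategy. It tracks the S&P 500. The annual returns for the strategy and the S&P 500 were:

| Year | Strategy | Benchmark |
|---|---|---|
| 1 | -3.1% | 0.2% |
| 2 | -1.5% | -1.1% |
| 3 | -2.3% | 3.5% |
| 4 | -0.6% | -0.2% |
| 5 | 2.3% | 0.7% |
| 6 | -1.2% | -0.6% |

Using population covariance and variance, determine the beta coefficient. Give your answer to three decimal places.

r̄p = -1.0667%,  r̄m = 0.4167%
Cov = Σ(rp − r̄p)(rm − r̄m) / 6 = -0.3172
Var(rm) = Σ(rm − r̄m)² / 6 = 2.2247
β = Cov / Var = -0.3172 / 2.2247 = -0.1426

-0.143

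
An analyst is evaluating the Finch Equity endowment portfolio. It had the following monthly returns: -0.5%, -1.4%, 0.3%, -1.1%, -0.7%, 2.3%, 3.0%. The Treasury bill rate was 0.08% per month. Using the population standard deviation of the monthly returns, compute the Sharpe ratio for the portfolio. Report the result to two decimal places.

μ = (-0.5 − 1.4 + 0.3 − 1.1 − 0.7 + 2.3 + 3) / 7 = 0.2714%
Population std dev = √[17.7743 / 7] = 1.5935%
Sharpe = (μ − rf) / σ = (0.2714 − 0.08) / 1.5935 = 0.1914 / 1.5935 = 0.1201

0.12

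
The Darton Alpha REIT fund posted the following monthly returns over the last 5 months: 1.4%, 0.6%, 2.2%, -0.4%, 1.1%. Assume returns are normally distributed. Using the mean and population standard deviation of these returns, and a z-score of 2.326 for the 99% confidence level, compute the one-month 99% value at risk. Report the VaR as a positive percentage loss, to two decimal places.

1.03

r̄ = (1.4 + 0.6 + 2.2 − 0.4 + 1.1) / 5 = 0.9800%
Population std dev = √[3.7280 / 5] = 0.8635%
VaR = −(r̄ − z·σ) = −(0.9800 − 2.326 × 0.8635) = −(-1.0285) = 1.0285%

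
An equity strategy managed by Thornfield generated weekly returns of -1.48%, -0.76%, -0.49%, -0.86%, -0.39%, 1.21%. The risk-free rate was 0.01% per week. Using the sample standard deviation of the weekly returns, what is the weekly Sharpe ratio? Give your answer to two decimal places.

-0.52

r̄ = (-1.48 − 0.76 − 0.49 − 0.86 − 0.39 + 1.21) / 6 = -0.4617%
Σ(r − r̄)² = (-1.48 − (-0.4617))² + (-0.76 − (-0.4617))² + … = 4.0851
σ = √[4.0851 / 5] = 0.9039%
Sharpe = (r̄ − rf) / σ = (-0.4617 − 0.01) / 0.9039 = -0.4717 / 0.9039 = -0.5218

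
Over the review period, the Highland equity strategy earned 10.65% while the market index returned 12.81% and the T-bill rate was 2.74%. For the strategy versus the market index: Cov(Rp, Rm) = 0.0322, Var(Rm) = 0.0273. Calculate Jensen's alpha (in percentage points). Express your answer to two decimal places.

-3.97

β = Cov / Var = 0.0322 / 0.0273 = 1.1795
E[R] = Rf + β(Rm − Rf) = 2.74% + 1.1795 × (12.81% − 2.74%) = 14.6176%
α = Rp − E[R] = 10.65% − 14.6176% = -3.9676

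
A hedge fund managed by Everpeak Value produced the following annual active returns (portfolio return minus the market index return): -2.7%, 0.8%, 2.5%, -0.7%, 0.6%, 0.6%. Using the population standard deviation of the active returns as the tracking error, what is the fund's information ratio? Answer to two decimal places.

μ = (-2.7 + 0.8 + 2.5 − 0.7 + 0.6 + 0.6) / 6 = 0.1833%
Population σ = √[Σ(r − μ)² / 6] = √[15.1883 / 6] = √2.5314 = 1.5910%
IR = μ / tracking error = 0.1833 / 1.5910 = 0.1152

0.12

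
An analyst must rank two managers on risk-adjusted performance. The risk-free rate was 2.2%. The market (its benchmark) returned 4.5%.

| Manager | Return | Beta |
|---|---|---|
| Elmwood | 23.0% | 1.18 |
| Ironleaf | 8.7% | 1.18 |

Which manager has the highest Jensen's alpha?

Elmwood: α = 23.0% − [2.2% + 1.18 × (4.5% − 2.2%)] = 18.086
Ironleaf: α = 8.7% − [2.2% + 1.18 × (4.5% − 2.2%)] = 3.786
Highest: Elmwood (18.086).

Elmwood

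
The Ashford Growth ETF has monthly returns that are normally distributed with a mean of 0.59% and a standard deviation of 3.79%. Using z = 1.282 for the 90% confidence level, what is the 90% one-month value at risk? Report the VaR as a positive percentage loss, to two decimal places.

4.27

VaR (as % loss) = −(μ − z·σ) = −(0.59% − 1.282 × 3.79%) = −(-4.26878%) = 4.26878%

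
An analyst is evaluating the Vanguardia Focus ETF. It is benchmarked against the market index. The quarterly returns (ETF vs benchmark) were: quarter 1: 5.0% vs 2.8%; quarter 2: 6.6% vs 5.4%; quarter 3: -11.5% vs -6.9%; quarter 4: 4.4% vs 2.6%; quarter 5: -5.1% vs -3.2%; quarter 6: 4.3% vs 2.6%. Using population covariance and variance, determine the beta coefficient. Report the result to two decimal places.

1.56

r̄p = 0.6167%,  r̄m = 0.5500%
Cov = Σ(rp − r̄p)(rm − r̄m) / 6 = 27.6492
Var(rm) = Σ(rm − r̄m)² / 6 = 17.7592
β = Cov / Var = 27.6492 / 17.7592 = 1.5569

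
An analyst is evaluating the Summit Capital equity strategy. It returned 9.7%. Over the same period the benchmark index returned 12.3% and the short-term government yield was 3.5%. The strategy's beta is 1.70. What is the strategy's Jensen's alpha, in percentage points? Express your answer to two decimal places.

CAPM expected return = Rf + β(Rm − Rf) = 3.5% + 1.70 × (12.3% − 3.5%) = 3.5 + 1.70 × 8.80 = 18.4600%
Jensen's α = Rp − E[R] = 9.7% − 18.4600% = -8.7600

-8.76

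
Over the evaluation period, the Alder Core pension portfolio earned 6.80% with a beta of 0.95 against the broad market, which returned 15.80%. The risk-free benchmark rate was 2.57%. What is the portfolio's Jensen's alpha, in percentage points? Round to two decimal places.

-8.34

CAPM expected return = Rf + β(Rm − Rf) = 2.57% + 0.95 × (15.80% − 2.57%) = 2.57 + 0.95 × 13.23 = 15.1385%
Jensen's α = Rp − E[R] = 6.80% − 15.1385% = -8.3385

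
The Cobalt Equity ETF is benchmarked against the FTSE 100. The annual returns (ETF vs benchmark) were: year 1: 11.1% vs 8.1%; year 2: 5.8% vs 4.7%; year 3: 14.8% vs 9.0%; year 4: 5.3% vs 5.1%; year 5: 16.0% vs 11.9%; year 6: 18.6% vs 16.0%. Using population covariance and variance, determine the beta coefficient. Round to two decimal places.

1.21

r̄p = 11.9333%,  r̄m = 9.1333%
Cov = Σ(rp − r̄p)(rm − r̄m) / 6 = 18.5756
Var(rm) = Σ(rm − r̄m)² / 6 = 15.3022
β = Cov / Var = 18.5756 / 15.3022 = 1.2139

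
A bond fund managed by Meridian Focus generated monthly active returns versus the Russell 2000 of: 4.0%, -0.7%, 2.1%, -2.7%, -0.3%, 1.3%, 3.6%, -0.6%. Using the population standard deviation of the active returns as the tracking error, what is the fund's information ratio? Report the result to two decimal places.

0.39

r̄ = (4 − 0.7 + 2.1 − 2.7 − 0.3 + 1.3 + 3.6 − 0.6) / 8 = 6.70 / 8 = 0.8375%
Σ(r − r̄)² = (4 − 0.8375)² + (-0.7 − 0.8375)² + (2.1 − 0.8375)² + … = 37.6788
σ = √[37.6788 / 8] = 2.1702%
IR = r̄ / tracking error = 0.8375 / 2.1702 = 0.3859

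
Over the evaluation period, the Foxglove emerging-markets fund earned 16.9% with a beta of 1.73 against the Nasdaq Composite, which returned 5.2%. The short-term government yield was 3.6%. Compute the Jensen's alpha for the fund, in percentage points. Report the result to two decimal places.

10.53

CAPM expected return = Rf + β(Rm − Rf) = 3.6% + 1.73 × (5.2% − 3.6%) = 3.6 + 1.73 × 1.60 = 6.3680%
Jensen's α = Rp − E[R] = 16.9% − 6.3680% = 10.5320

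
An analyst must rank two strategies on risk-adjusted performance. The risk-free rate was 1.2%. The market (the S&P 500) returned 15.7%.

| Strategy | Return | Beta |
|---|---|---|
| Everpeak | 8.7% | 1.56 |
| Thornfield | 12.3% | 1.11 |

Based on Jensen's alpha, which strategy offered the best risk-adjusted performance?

Everpeak: α = 8.7% − [1.2% + 1.56 × (15.7% − 1.2%)] = -15.120
Thornfield: α = 12.3% − [1.2% + 1.11 × (15.7% − 1.2%)] = -4.995
Highest: Thornfield (-4.995).

Thornfield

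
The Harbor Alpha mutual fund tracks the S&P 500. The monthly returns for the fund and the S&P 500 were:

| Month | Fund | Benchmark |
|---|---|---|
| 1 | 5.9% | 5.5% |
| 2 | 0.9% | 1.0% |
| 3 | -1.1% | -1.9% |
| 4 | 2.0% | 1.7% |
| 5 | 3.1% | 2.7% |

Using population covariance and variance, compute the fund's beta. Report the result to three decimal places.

0.963

r̄p = 2.1600%,  r̄m = 1.8000%
Cov = Σ(rp − r̄p)(rm − r̄m) / 5 = 5.5540
Var(rm) = Σ(rm − r̄m)² / 5 = 5.7680
β = Cov / Var = 5.5540 / 5.7680 = 0.9629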